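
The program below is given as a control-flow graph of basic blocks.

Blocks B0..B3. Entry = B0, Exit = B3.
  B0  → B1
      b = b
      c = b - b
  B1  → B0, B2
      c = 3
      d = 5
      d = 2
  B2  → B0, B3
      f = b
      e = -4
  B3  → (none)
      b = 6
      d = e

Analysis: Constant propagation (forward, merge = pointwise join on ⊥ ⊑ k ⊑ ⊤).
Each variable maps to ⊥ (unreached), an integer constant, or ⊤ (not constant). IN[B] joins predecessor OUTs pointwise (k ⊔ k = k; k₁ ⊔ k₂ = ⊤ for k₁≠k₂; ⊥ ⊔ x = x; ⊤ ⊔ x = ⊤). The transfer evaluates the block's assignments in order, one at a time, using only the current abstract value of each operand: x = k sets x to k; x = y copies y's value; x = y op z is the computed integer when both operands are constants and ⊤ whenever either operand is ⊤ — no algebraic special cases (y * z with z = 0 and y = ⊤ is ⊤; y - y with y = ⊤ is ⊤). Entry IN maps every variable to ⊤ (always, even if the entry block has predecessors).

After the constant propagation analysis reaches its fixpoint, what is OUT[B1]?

Per-block solution:
  B0: | IN=(all ⊤) | OUT=(all ⊤)
  B1: | IN=(all ⊤) | OUT={c:3, d:2; rest ⊤}
  B2: | IN={c:3, d:2; rest ⊤} | OUT={c:3, d:2, e:-4; rest ⊤}
  B3: | IN={c:3, d:2, e:-4; rest ⊤} | OUT={b:6, c:3, d:-4, e:-4; rest ⊤}

Merge at B1: IN[B1] = OUT[B0] = {a: ⊤, b: ⊤, c: ⊤, d: ⊤, e: ⊤, f: ⊤}
Applying B1's transfer function to that IN value gives OUT[B1] (row B1 above).

Answer: {a: ⊤, b: ⊤, c: 3, d: 2, e: ⊤, f: ⊤}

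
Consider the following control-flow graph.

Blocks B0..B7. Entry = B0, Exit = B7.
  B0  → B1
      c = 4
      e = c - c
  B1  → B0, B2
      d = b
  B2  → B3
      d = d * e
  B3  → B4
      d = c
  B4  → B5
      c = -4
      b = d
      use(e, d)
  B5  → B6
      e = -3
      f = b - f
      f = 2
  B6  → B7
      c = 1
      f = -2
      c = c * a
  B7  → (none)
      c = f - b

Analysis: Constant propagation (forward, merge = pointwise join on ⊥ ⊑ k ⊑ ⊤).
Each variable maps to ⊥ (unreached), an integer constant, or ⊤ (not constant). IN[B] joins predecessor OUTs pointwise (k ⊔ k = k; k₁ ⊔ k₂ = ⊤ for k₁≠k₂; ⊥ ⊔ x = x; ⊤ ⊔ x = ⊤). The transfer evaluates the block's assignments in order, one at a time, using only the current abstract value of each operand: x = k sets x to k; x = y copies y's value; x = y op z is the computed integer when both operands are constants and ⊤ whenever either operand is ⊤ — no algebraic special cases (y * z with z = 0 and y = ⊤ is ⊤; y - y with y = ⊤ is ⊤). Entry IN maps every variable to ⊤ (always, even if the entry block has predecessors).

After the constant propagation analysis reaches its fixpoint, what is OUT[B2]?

Fixpoint table:
  B0: | IN=(all ⊤) | OUT={c:4, e:0; rest ⊤}
  B1: | IN={c:4, e:0; rest ⊤} | OUT={c:4, e:0; rest ⊤}
  B2: | IN={c:4, e:0; rest ⊤} | OUT={c:4, e:0; rest ⊤}
  B3: | IN={c:4, e:0; rest ⊤} | OUT={c:4, d:4, e:0; rest ⊤}
  B4: | IN={c:4, d:4, e:0; rest ⊤} | OUT={b:4, c:-4, d:4, e:0; rest ⊤}
  B5: | IN={b:4, c:-4, d:4, e:0; rest ⊤} | OUT={b:4, c:-4, d:4, e:-3, f:2; rest ⊤}
  B6: | IN={b:4, c:-4, d:4, e:-3, f:2; rest ⊤} | OUT={b:4, d:4, e:-3, f:-2; rest ⊤}
  B7: | IN={b:4, d:4, e:-3, f:-2; rest ⊤} | OUT={b:4, c:-6, d:4, e:-3, f:-2; rest ⊤}

Merge at B2: IN[B2] = OUT[B1] = {a: ⊤, b: ⊤, c: 4, d: ⊤, e: 0, f: ⊤}
Applying B2's transfer function to that IN value gives OUT[B2] (row B2 above).

Answer: {a: ⊤, b: ⊤, c: 4, d: ⊤, e: 0, f: ⊤}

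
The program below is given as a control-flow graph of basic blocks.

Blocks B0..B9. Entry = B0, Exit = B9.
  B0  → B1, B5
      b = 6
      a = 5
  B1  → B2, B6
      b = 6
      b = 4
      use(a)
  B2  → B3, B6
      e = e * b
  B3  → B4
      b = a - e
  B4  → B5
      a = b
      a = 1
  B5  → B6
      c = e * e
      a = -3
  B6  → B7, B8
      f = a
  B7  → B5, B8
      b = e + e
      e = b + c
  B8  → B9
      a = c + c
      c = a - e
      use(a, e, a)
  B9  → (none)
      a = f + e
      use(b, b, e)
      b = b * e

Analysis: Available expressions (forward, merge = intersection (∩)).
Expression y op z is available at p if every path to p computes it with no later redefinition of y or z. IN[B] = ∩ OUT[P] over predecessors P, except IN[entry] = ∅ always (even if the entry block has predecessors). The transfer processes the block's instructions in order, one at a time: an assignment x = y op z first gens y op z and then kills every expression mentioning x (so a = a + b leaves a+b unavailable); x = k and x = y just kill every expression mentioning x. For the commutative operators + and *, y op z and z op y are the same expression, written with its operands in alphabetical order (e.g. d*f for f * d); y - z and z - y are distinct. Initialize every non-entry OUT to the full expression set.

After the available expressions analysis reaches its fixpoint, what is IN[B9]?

Answer: {a-e}

Working:
Fixpoint table:
  B0: | IN={} | OUT={}
  B1: | IN={} | OUT={}
  B2: | IN={} | OUT={}
  B3: | IN={} | OUT={a-e}
  B4: | IN={a-e} | OUT={}
  B5: | IN={} | OUT={e*e}
  B6: | IN={} | OUT={}
  B7: | IN={} | OUT={b+c}
  B8: | IN={} | OUT={a-e}
  B9: | IN={a-e} | OUT={e+f}

Merge at B9: IN[B9] = OUT[B8] = {a-e}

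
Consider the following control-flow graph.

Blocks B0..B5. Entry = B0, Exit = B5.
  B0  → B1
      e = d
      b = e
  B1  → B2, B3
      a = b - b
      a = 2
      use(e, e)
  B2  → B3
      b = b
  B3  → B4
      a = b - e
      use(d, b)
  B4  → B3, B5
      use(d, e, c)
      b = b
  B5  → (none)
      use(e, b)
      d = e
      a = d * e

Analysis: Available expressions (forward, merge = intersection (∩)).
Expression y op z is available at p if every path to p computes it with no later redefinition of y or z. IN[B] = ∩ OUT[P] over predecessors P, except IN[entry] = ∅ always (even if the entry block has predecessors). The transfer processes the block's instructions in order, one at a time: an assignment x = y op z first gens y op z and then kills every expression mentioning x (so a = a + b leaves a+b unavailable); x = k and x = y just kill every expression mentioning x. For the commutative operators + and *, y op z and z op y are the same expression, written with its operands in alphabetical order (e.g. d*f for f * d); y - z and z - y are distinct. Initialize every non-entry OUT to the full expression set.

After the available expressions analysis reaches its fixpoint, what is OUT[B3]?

Answer: {b-e}

Working:
Per-block solution:
  B0: | IN={} | OUT={}
  B1: | IN={} | OUT={b-b}
  B2: | IN={b-b} | OUT={}
  B3: | IN={} | OUT={b-e}
  B4: | IN={b-e} | OUT={}
  B5: | IN={} | OUT={d*e}

Merge at B3: IN[B3] = OUT[B1] ∩ OUT[B2] ∩ OUT[B4] = {}
Applying B3's transfer function to that IN value gives OUT[B3] (row B3 above).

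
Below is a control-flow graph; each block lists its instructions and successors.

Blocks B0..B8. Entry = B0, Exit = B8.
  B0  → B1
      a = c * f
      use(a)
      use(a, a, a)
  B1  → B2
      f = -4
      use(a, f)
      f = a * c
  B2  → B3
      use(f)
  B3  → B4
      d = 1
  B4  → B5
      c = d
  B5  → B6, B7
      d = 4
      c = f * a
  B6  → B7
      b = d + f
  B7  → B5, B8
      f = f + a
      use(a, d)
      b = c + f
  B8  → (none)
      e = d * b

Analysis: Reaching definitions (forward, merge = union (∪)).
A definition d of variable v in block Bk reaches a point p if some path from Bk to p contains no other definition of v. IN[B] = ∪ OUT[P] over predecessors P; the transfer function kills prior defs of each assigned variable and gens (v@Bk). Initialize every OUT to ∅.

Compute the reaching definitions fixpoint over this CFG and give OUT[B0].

Answer: {a@B0}

Working:
Fixpoint table:
  B0:  IN={}  OUT={a@B0}
  B1:  IN={a@B0}  OUT={a@B0, f@B1}
  B2:  IN={a@B0, f@B1}  OUT={a@B0, f@B1}
  B3:  IN={a@B0, f@B1}  OUT={a@B0, d@B3, f@B1}
  B4:  IN={a@B0, d@B3, f@B1}  OUT={a@B0, c@B4, d@B3, f@B1}
  B5:  IN={a@B0, b@B7, c@B4, c@B5, d@B3, d@B5, f@B1, f@B7}  OUT={a@B0, b@B7, c@B5, d@B5, f@B1, f@B7}
  B6:  IN={a@B0, b@B7, c@B5, d@B5, f@B1, f@B7}  OUT={a@B0, b@B6, c@B5, d@B5, f@B1, f@B7}
  B7:  IN={a@B0, b@B6, b@B7, c@B5, d@B5, f@B1, f@B7}  OUT={a@B0, b@B7, c@B5, d@B5, f@B7}
  B8:  IN={a@B0, b@B7, c@B5, d@B5, f@B7}  OUT={a@B0, b@B7, c@B5, d@B5, e@B8, f@B7}

B0 is the boundary node: IN[B0] = {}
Applying B0's transfer function to that IN value gives OUT[B0] (row B0 above).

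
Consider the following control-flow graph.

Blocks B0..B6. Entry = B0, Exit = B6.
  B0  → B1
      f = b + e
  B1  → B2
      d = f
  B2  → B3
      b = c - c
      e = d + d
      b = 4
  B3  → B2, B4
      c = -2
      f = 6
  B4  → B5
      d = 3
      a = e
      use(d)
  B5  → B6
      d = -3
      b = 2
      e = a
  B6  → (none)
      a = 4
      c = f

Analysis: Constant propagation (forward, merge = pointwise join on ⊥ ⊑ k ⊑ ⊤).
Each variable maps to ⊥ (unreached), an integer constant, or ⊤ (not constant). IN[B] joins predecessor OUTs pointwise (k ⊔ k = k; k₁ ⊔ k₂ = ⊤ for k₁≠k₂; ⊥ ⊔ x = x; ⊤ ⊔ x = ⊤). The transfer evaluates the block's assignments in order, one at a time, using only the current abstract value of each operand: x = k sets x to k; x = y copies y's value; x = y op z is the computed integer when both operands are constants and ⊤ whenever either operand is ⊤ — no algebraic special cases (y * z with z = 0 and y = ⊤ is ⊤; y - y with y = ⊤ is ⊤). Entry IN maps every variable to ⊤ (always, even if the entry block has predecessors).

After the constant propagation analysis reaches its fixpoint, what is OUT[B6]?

Converged values:
  B0:  IN=(all ⊤)  OUT=(all ⊤)
  B1:  IN=(all ⊤)  OUT=(all ⊤)
  B2:  IN=(all ⊤)  OUT={b:4; rest ⊤}
  B3:  IN={b:4; rest ⊤}  OUT={b:4, c:-2, f:6; rest ⊤}
  B4:  IN={b:4, c:-2, f:6; rest ⊤}  OUT={b:4, c:-2, d:3, f:6; rest ⊤}
  B5:  IN={b:4, c:-2, d:3, f:6; rest ⊤}  OUT={b:2, c:-2, d:-3, f:6; rest ⊤}
  B6:  IN={b:2, c:-2, d:-3, f:6; rest ⊤}  OUT={a:4, b:2, c:6, d:-3, f:6; rest ⊤}

Merge at B6: IN[B6] = OUT[B5] = {a: ⊤, b: 2, c: -2, d: -3, e: ⊤, f: 6}
Applying B6's transfer function to that IN value gives OUT[B6] (row B6 above).

Answer: {a: 4, b: 2, c: 6, d: -3, e: ⊤, f: 6}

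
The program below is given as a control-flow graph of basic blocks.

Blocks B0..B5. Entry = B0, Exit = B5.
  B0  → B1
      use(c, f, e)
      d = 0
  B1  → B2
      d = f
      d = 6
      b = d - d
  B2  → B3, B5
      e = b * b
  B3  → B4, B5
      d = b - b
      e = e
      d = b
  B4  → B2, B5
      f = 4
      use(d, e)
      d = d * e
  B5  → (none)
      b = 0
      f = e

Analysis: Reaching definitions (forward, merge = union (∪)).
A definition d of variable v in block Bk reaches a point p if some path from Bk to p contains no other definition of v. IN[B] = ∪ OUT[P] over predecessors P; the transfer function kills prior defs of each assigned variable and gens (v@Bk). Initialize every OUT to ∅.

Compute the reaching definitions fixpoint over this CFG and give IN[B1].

Per-block solution:
  B0: | IN={} | OUT={d@B0}
  B1: | IN={d@B0} | OUT={b@B1, d@B1}
  B2: | IN={b@B1, d@B1, d@B4, e@B3, f@B4} | OUT={b@B1, d@B1, d@B4, e@B2, f@B4}
  B3: | IN={b@B1, d@B1, d@B4, e@B2, f@B4} | OUT={b@B1, d@B3, e@B3, f@B4}
  B4: | IN={b@B1, d@B3, e@B3, f@B4} | OUT={b@B1, d@B4, e@B3, f@B4}
  B5: | IN={b@B1, d@B1, d@B3, d@B4, e@B2, e@B3, f@B4} | OUT={b@B5, d@B1, d@B3, d@B4, e@B2, e@B3, f@B5}

Merge at B1: IN[B1] = OUT[B0] = {d@B0}

Answer: {d@B0}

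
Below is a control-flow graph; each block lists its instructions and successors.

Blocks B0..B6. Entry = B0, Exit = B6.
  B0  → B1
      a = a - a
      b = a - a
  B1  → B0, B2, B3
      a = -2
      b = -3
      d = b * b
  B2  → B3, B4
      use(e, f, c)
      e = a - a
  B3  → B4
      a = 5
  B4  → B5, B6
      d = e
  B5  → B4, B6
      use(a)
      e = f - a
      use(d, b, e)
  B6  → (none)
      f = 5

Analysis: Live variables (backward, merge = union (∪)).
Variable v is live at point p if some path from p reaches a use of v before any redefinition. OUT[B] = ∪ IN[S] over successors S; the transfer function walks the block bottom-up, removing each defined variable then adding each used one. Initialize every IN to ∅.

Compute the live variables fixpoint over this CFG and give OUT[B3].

Fixpoint table:
  B0:   IN={a, c, e, f}   OUT={c, e, f}
  B1:   IN={c, e, f}   OUT={a, b, c, e, f}
  B2:   IN={a, b, c, e, f}   OUT={a, b, e, f}
  B3:   IN={b, e, f}   OUT={a, b, e, f}
  B4:   IN={a, b, e, f}   OUT={a, b, d, f}
  B5:   IN={a, b, d, f}   OUT={a, b, e, f}
  B6:   IN={}   OUT={}

Merge at B3: OUT[B3] = IN[B4] = {a, b, e, f}

Answer: {a, b, e, f}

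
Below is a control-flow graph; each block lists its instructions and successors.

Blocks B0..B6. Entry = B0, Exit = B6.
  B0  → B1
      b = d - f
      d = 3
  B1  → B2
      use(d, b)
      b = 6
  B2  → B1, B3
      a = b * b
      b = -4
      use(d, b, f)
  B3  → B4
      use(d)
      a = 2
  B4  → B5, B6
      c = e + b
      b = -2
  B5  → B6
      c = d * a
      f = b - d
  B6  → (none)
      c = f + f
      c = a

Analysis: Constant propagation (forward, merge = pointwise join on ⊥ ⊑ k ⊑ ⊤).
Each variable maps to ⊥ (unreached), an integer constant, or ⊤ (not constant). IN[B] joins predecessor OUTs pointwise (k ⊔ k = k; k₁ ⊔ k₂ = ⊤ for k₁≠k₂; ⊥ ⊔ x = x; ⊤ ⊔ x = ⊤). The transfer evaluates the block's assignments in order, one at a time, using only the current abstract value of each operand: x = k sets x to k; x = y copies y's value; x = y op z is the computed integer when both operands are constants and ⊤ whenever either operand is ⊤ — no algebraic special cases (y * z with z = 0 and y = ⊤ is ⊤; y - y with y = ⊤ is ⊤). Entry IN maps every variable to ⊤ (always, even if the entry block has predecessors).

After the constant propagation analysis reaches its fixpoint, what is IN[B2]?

Answer: {a: ⊤, b: 6, c: ⊤, d: 3, e: ⊤, f: ⊤}

Derivation:
Fixpoint table:
  B0:  IN=(all ⊤)  OUT={d:3; rest ⊤}
  B1:  IN={d:3; rest ⊤}  OUT={b:6, d:3; rest ⊤}
  B2:  IN={b:6, d:3; rest ⊤}  OUT={a:36, b:-4, d:3; rest ⊤}
  B3:  IN={a:36, b:-4, d:3; rest ⊤}  OUT={a:2, b:-4, d:3; rest ⊤}
  B4:  IN={a:2, b:-4, d:3; rest ⊤}  OUT={a:2, b:-2, d:3; rest ⊤}
  B5:  IN={a:2, b:-2, d:3; rest ⊤}  OUT={a:2, b:-2, c:6, d:3, f:-5; rest ⊤}
  B6:  IN={a:2, b:-2, d:3; rest ⊤}  OUT={a:2, b:-2, c:2, d:3; rest ⊤}

Merge at B2: IN[B2] = OUT[B1] = {a: ⊤, b: 6, c: ⊤, d: 3, e: ⊤, f: ⊤}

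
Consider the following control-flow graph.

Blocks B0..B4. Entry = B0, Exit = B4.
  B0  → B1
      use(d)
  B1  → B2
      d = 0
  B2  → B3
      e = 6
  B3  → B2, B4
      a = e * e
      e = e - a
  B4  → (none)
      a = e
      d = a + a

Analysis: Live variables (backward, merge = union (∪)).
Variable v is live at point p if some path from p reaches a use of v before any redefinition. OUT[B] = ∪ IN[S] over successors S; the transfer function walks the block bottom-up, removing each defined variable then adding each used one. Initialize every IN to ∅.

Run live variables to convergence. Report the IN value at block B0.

Per-block solution:
  B0: | IN={d} | OUT={}
  B1: | IN={} | OUT={}
  B2: | IN={} | OUT={e}
  B3: | IN={e} | OUT={e}
  B4: | IN={e} | OUT={}

Merge at B0: OUT[B0] = IN[B1] = {}
Applying B0's transfer function to that OUT value gives IN[B0] (row B0 above).

Answer: {d}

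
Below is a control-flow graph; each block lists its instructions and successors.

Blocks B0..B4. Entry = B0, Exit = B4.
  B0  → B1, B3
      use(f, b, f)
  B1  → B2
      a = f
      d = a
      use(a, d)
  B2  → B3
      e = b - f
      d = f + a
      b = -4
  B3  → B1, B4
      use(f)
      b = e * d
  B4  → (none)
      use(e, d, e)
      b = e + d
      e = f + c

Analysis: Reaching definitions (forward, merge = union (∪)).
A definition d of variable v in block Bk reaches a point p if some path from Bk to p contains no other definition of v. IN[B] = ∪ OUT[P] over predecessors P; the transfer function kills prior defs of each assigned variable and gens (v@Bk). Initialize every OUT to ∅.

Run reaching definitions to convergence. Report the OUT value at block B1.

Answer: {a@B1, b@B3, d@B1, e@B2}

Trace:
Converged values:
  B0:  IN={}  OUT={}
  B1:  IN={a@B1, b@B3, d@B2, e@B2}  OUT={a@B1, b@B3, d@B1, e@B2}
  B2:  IN={a@B1, b@B3, d@B1, e@B2}  OUT={a@B1, b@B2, d@B2, e@B2}
  B3:  IN={a@B1, b@B2, d@B2, e@B2}  OUT={a@B1, b@B3, d@B2, e@B2}
  B4:  IN={a@B1, b@B3, d@B2, e@B2}  OUT={a@B1, b@B4, d@B2, e@B4}

Merge at B1: IN[B1] = OUT[B0] ⊔ OUT[B3] = {a@B1, b@B3, d@B2, e@B2}
Applying B1's transfer function to that IN value gives OUT[B1] (row B1 above).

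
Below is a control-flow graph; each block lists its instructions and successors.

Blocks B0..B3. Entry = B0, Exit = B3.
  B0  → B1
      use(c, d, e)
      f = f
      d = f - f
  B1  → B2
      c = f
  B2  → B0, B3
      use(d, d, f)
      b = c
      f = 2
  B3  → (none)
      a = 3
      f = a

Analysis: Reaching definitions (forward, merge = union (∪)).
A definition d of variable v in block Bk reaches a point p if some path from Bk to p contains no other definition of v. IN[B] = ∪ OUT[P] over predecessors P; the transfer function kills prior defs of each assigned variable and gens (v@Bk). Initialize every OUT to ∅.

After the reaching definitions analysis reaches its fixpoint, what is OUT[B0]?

Answer: {b@B2, c@B1, d@B0, f@B0}

Derivation:
Per-block solution:
  B0:   IN={b@B2, c@B1, d@B0, f@B2}   OUT={b@B2, c@B1, d@B0, f@B0}
  B1:   IN={b@B2, c@B1, d@B0, f@B0}   OUT={b@B2, c@B1, d@B0, f@B0}
  B2:   IN={b@B2, c@B1, d@B0, f@B0}   OUT={b@B2, c@B1, d@B0, f@B2}
  B3:   IN={b@B2, c@B1, d@B0, f@B2}   OUT={a@B3, b@B2, c@B1, d@B0, f@B3}

Merge at B0 (entry node, so the boundary value {} is joined with the incoming edge(s)): IN[B0] = {} ⊔ OUT[B2] = {b@B2, c@B1, d@B0, f@B2}
Applying B0's transfer function to that IN value gives OUT[B0] (row B0 above).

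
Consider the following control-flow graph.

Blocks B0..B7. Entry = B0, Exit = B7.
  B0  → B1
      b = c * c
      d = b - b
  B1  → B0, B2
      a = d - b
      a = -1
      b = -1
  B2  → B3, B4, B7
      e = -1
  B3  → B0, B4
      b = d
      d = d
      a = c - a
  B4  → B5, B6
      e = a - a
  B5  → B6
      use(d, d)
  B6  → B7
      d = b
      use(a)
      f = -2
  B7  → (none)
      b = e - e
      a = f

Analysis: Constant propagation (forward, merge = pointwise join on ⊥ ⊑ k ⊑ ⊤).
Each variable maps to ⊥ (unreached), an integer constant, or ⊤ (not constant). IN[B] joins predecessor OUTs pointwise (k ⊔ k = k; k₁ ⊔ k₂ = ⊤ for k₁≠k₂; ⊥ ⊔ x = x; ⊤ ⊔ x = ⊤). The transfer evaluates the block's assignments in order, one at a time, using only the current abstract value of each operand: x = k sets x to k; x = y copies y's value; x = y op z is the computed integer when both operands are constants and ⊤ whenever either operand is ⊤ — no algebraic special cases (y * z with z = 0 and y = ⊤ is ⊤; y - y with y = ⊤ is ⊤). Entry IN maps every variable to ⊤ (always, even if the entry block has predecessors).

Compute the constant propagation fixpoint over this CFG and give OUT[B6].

Fixpoint table:
  B0:   IN=(all ⊤)   OUT=(all ⊤)
  B1:   IN=(all ⊤)   OUT={a:-1, b:-1; rest ⊤}
  B2:   IN={a:-1, b:-1; rest ⊤}   OUT={a:-1, b:-1, e:-1; rest ⊤}
  B3:   IN={a:-1, b:-1, e:-1; rest ⊤}   OUT={e:-1; rest ⊤}
  B4:   IN={e:-1; rest ⊤}   OUT=(all ⊤)
  B5:   IN=(all ⊤)   OUT=(all ⊤)
  B6:   IN=(all ⊤)   OUT={f:-2; rest ⊤}
  B7:   IN=(all ⊤)   OUT=(all ⊤)

Merge at B6: IN[B6] = OUT[B4] ⊔ OUT[B5] = {a: ⊤, b: ⊤, c: ⊤, d: ⊤, e: ⊤, f: ⊤}
Applying B6's transfer function to that IN value gives OUT[B6] (row B6 above).

Answer: {a: ⊤, b: ⊤, c: ⊤, d: ⊤, e: ⊤, f: -2}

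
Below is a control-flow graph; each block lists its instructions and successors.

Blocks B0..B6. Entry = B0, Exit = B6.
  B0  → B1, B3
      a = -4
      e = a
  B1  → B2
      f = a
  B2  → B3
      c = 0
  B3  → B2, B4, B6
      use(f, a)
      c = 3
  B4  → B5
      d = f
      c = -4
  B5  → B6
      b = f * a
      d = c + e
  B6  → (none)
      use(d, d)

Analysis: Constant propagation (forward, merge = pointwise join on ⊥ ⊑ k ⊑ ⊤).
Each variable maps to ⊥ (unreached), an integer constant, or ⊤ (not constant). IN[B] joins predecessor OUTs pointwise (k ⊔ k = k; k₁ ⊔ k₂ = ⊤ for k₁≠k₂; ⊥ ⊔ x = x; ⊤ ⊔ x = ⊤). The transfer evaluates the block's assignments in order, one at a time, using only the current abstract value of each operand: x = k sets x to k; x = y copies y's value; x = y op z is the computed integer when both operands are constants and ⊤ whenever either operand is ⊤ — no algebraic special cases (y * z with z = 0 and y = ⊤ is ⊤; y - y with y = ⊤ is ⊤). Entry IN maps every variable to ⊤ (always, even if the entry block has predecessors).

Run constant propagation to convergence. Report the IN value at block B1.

Answer: {a: -4, b: ⊤, c: ⊤, d: ⊤, e: -4, f: ⊤}

Derivation:
Fixpoint table:
  B0:   IN=(all ⊤)   OUT={a:-4, e:-4; rest ⊤}
  B1:   IN={a:-4, e:-4; rest ⊤}   OUT={a:-4, e:-4, f:-4; rest ⊤}
  B2:   IN={a:-4, e:-4; rest ⊤}   OUT={a:-4, c:0, e:-4; rest ⊤}
  B3:   IN={a:-4, e:-4; rest ⊤}   OUT={a:-4, c:3, e:-4; rest ⊤}
  B4:   IN={a:-4, c:3, e:-4; rest ⊤}   OUT={a:-4, c:-4, e:-4; rest ⊤}
  B5:   IN={a:-4, c:-4, e:-4; rest ⊤}   OUT={a:-4, c:-4, d:-8, e:-4; rest ⊤}
  B6:   IN={a:-4, e:-4; rest ⊤}   OUT={a:-4, e:-4; rest ⊤}

Merge at B1: IN[B1] = OUT[B0] = {a: -4, b: ⊤, c: ⊤, d: ⊤, e: -4, f: ⊤}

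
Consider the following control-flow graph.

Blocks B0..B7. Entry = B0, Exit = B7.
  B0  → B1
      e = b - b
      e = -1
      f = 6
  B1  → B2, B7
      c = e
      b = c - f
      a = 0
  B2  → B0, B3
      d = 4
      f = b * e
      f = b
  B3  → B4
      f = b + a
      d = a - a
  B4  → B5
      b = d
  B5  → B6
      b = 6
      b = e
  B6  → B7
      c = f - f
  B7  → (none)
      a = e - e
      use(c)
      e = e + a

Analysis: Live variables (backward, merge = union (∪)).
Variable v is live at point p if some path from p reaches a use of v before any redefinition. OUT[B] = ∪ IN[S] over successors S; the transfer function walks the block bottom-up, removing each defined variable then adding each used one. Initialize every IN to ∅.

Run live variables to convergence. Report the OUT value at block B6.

Per-block solution:
  B0: | IN={b} | OUT={e, f}
  B1: | IN={e, f} | OUT={a, b, c, e}
  B2: | IN={a, b, e} | OUT={a, b, e}
  B3: | IN={a, b, e} | OUT={d, e, f}
  B4: | IN={d, e, f} | OUT={e, f}
  B5: | IN={e, f} | OUT={e, f}
  B6: | IN={e, f} | OUT={c, e}
  B7: | IN={c, e} | OUT={}

Merge at B6: OUT[B6] = IN[B7] = {c, e}

Answer: {c, e}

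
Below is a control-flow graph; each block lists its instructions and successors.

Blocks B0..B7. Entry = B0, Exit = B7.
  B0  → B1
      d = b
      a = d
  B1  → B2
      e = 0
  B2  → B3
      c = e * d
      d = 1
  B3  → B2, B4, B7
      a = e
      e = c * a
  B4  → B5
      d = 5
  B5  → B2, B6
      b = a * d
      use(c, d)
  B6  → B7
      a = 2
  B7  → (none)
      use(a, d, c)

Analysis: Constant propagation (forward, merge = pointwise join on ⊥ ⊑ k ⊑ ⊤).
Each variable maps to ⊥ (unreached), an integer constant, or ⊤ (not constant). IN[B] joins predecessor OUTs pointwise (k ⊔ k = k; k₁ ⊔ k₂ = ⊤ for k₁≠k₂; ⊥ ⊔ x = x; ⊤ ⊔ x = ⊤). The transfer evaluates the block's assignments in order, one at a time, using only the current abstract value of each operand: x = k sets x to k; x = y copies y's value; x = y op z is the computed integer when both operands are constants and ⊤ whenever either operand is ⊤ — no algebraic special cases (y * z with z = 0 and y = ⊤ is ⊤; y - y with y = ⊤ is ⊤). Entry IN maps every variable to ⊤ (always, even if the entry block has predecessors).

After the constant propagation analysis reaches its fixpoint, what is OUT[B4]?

Per-block solution:
  B0:   IN=(all ⊤)   OUT=(all ⊤)
  B1:   IN=(all ⊤)   OUT={e:0; rest ⊤}
  B2:   IN=(all ⊤)   OUT={d:1; rest ⊤}
  B3:   IN={d:1; rest ⊤}   OUT={d:1; rest ⊤}
  B4:   IN={d:1; rest ⊤}   OUT={d:5; rest ⊤}
  B5:   IN={d:5; rest ⊤}   OUT={d:5; rest ⊤}
  B6:   IN={d:5; rest ⊤}   OUT={a:2, d:5; rest ⊤}
  B7:   IN=(all ⊤)   OUT=(all ⊤)

Merge at B4: IN[B4] = OUT[B3] = {a: ⊤, b: ⊤, c: ⊤, d: 1, e: ⊤, f: ⊤}
Applying B4's transfer function to that IN value gives OUT[B4] (row B4 above).

Answer: {a: ⊤, b: ⊤, c: ⊤, d: 5, e: ⊤, f: ⊤}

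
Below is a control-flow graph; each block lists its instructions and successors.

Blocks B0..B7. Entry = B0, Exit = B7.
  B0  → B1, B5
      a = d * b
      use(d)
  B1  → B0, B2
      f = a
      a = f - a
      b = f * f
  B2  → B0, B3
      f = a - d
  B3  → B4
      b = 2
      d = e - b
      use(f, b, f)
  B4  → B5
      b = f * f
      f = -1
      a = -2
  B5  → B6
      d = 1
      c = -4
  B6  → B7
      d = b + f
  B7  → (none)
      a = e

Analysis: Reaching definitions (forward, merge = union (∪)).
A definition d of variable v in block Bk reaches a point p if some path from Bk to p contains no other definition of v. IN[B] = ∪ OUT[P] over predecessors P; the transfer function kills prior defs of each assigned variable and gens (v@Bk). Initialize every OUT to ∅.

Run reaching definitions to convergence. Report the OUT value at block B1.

Answer: {a@B1, b@B1, f@B1}

Trace:
Fixpoint table:
  B0: | IN={a@B1, b@B1, f@B1, f@B2} | OUT={a@B0, b@B1, f@B1, f@B2}
  B1: | IN={a@B0, b@B1, f@B1, f@B2} | OUT={a@B1, b@B1, f@B1}
  B2: | IN={a@B1, b@B1, f@B1} | OUT={a@B1, b@B1, f@B2}
  B3: | IN={a@B1, b@B1, f@B2} | OUT={a@B1, b@B3, d@B3, f@B2}
  B4: | IN={a@B1, b@B3, d@B3, f@B2} | OUT={a@B4, b@B4, d@B3, f@B4}
  B5: | IN={a@B0, a@B4, b@B1, b@B4, d@B3, f@B1, f@B2, f@B4} | OUT={a@B0, a@B4, b@B1, b@B4, c@B5, d@B5, f@B1, f@B2, f@B4}
  B6: | IN={a@B0, a@B4, b@B1, b@B4, c@B5, d@B5, f@B1, f@B2, f@B4} | OUT={a@B0, a@B4, b@B1, b@B4, c@B5, d@B6, f@B1, f@B2, f@B4}
  B7: | IN={a@B0, a@B4, b@B1, b@B4, c@B5, d@B6, f@B1, f@B2, f@B4} | OUT={a@B7, b@B1, b@B4, c@B5, d@B6, f@B1, f@B2, f@B4}

Merge at B1: IN[B1] = OUT[B0] = {a@B0, b@B1, f@B1, f@B2}
Applying B1's transfer function to that IN value gives OUT[B1] (row B1 above).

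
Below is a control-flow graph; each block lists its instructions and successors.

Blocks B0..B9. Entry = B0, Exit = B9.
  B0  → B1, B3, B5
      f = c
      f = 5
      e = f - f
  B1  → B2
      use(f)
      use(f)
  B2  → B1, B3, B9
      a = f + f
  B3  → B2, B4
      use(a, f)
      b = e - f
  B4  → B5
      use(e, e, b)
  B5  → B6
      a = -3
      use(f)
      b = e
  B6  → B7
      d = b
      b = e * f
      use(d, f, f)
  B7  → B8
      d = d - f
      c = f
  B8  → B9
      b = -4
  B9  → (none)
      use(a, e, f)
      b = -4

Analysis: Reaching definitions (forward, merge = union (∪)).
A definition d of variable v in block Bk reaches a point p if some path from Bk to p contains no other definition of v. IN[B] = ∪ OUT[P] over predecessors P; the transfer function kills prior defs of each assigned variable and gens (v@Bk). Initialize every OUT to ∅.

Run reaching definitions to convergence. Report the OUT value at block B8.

Answer: {a@B5, b@B8, c@B7, d@B7, e@B0, f@B0}

Trace:
Fixpoint table:
  B0:   IN={}   OUT={e@B0, f@B0}
  B1:   IN={a@B2, b@B3, e@B0, f@B0}   OUT={a@B2, b@B3, e@B0, f@B0}
  B2:   IN={a@B2, b@B3, e@B0, f@B0}   OUT={a@B2, b@B3, e@B0, f@B0}
  B3:   IN={a@B2, b@B3, e@B0, f@B0}   OUT={a@B2, b@B3, e@B0, f@B0}
  B4:   IN={a@B2, b@B3, e@B0, f@B0}   OUT={a@B2, b@B3, e@B0, f@B0}
  B5:   IN={a@B2, b@B3, e@B0, f@B0}   OUT={a@B5, b@B5, e@B0, f@B0}
  B6:   IN={a@B5, b@B5, e@B0, f@B0}   OUT={a@B5, b@B6, d@B6, e@B0, f@B0}
  B7:   IN={a@B5, b@B6, d@B6, e@B0, f@B0}   OUT={a@B5, b@B6, c@B7, d@B7, e@B0, f@B0}
  B8:   IN={a@B5, b@B6, c@B7, d@B7, e@B0, f@B0}   OUT={a@B5, b@B8, c@B7, d@B7, e@B0, f@B0}
  B9:   IN={a@B2, a@B5, b@B3, b@B8, c@B7, d@B7, e@B0, f@B0}   OUT={a@B2, a@B5, b@B9, c@B7, d@B7, e@B0, f@B0}

Merge at B8: IN[B8] = OUT[B7] = {a@B5, b@B6, c@B7, d@B7, e@B0, f@B0}
Applying B8's transfer function to that IN value gives OUT[B8] (row B8 above).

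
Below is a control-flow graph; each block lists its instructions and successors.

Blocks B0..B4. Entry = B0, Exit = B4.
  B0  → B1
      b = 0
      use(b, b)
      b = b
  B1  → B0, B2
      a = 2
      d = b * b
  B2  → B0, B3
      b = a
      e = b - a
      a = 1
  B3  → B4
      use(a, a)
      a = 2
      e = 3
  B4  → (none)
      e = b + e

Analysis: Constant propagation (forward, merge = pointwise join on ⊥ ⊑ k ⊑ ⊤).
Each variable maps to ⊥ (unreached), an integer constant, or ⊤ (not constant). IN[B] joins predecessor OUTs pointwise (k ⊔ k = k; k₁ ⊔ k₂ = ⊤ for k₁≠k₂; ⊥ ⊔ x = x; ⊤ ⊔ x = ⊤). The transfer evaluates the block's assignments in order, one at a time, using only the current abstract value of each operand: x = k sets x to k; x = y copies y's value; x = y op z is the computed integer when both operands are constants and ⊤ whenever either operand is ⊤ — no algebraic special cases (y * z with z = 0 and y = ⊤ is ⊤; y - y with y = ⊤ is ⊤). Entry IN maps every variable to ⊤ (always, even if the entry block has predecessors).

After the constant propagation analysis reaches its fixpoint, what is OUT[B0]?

Answer: {a: ⊤, b: 0, c: ⊤, d: ⊤, e: ⊤, f: ⊤}

Trace:
Fixpoint table:
  B0: | IN=(all ⊤) | OUT={b:0; rest ⊤}
  B1: | IN={b:0; rest ⊤} | OUT={a:2, b:0, d:0; rest ⊤}
  B2: | IN={a:2, b:0, d:0; rest ⊤} | OUT={a:1, b:2, d:0, e:0; rest ⊤}
  B3: | IN={a:1, b:2, d:0, e:0; rest ⊤} | OUT={a:2, b:2, d:0, e:3; rest ⊤}
  B4: | IN={a:2, b:2, d:0, e:3; rest ⊤} | OUT={a:2, b:2, d:0, e:5; rest ⊤}

Merge at B0 (entry node, so the boundary value (all ⊤) is joined with the incoming edge(s)): IN[B0] = (all ⊤) ⊔ OUT[B1] ⊔ OUT[B2] = {a: ⊤, b: ⊤, c: ⊤, d: ⊤, e: ⊤, f: ⊤}
Applying B0's transfer function to that IN value gives OUT[B0] (row B0 above).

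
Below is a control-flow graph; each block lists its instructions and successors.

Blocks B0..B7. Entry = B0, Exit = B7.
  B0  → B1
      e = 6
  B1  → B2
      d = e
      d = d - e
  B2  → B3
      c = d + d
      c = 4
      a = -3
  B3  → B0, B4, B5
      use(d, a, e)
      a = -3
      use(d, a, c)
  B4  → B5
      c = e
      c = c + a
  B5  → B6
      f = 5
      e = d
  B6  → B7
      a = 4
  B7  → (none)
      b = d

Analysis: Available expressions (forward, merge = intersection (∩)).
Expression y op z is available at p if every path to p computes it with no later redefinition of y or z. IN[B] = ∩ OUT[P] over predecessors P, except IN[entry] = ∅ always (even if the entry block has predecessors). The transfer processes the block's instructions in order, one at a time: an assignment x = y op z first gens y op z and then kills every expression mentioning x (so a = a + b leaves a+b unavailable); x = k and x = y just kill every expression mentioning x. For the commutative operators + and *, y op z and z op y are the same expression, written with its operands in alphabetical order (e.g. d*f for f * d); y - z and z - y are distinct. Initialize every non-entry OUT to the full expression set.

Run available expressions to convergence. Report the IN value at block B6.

Per-block solution:
  B0: | IN={} | OUT={}
  B1: | IN={} | OUT={}
  B2: | IN={} | OUT={d+d}
  B3: | IN={d+d} | OUT={d+d}
  B4: | IN={d+d} | OUT={d+d}
  B5: | IN={d+d} | OUT={d+d}
  B6: | IN={d+d} | OUT={d+d}
  B7: | IN={d+d} | OUT={d+d}

Merge at B6: IN[B6] = OUT[B5] = {d+d}

Answer: {d+d}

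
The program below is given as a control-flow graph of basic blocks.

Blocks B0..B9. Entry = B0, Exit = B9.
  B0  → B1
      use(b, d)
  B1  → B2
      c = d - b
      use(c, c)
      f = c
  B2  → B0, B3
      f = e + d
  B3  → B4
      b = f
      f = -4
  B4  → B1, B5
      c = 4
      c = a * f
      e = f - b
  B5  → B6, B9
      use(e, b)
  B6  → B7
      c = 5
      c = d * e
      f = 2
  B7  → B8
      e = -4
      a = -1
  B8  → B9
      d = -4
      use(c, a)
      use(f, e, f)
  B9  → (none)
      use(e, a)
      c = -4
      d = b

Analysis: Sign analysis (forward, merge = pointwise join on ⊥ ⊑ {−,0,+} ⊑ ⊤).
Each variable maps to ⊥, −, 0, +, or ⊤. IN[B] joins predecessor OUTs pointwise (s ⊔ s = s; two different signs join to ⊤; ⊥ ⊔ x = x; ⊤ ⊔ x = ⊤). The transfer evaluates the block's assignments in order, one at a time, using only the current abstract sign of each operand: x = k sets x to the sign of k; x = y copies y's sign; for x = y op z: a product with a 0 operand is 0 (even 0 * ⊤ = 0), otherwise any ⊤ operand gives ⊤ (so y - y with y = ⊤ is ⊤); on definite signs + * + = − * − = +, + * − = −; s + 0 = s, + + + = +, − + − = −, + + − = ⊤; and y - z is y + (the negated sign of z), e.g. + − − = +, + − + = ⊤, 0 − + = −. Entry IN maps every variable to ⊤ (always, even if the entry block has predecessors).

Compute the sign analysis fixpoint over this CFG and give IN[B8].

Answer: {a: -, b: ⊤, c: ⊤, d: ⊤, e: -, f: +}

Working:
Fixpoint table:
  B0:  IN=(all ⊤)  OUT=(all ⊤)
  B1:  IN=(all ⊤)  OUT=(all ⊤)
  B2:  IN=(all ⊤)  OUT=(all ⊤)
  B3:  IN=(all ⊤)  OUT={f:-; rest ⊤}
  B4:  IN={f:-; rest ⊤}  OUT={f:-; rest ⊤}
  B5:  IN={f:-; rest ⊤}  OUT={f:-; rest ⊤}
  B6:  IN={f:-; rest ⊤}  OUT={f:+; rest ⊤}
  B7:  IN={f:+; rest ⊤}  OUT={a:-, e:-, f:+; rest ⊤}
  B8:  IN={a:-, e:-, f:+; rest ⊤}  OUT={a:-, d:-, e:-, f:+; rest ⊤}
  B9:  IN=(all ⊤)  OUT={c:-; rest ⊤}

Merge at B8: IN[B8] = OUT[B7] = {a: -, b: ⊤, c: ⊤, d: ⊤, e: -, f: +}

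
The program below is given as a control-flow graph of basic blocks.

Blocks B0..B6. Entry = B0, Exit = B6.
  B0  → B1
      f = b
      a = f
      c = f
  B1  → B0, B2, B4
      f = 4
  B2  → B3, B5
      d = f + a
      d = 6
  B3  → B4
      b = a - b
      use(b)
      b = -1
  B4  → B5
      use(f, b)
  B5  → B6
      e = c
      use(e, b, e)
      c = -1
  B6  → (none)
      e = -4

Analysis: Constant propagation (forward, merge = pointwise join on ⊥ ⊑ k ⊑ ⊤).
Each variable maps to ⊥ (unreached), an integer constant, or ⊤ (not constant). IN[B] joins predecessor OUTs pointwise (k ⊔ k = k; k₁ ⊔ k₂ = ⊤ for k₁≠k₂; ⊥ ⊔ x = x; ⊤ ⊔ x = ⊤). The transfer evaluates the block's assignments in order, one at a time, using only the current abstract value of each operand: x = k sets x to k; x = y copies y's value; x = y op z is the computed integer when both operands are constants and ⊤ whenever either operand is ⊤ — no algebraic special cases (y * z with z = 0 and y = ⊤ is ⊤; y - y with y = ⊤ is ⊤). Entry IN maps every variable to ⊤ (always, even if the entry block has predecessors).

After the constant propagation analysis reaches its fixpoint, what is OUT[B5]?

Answer: {a: ⊤, b: ⊤, c: -1, d: ⊤, e: ⊤, f: 4}

Working:
Per-block solution:
  B0: | IN=(all ⊤) | OUT=(all ⊤)
  B1: | IN=(all ⊤) | OUT={f:4; rest ⊤}
  B2: | IN={f:4; rest ⊤} | OUT={d:6, f:4; rest ⊤}
  B3: | IN={d:6, f:4; rest ⊤} | OUT={b:-1, d:6, f:4; rest ⊤}
  B4: | IN={f:4; rest ⊤} | OUT={f:4; rest ⊤}
  B5: | IN={f:4; rest ⊤} | OUT={c:-1, f:4; rest ⊤}
  B6: | IN={c:-1, f:4; rest ⊤} | OUT={c:-1, e:-4, f:4; rest ⊤}

Merge at B5: IN[B5] = OUT[B2] ⊔ OUT[B4] = {a: ⊤, b: ⊤, c: ⊤, d: ⊤, e: ⊤, f: 4}
Applying B5's transfer function to that IN value gives OUT[B5] (row B5 above).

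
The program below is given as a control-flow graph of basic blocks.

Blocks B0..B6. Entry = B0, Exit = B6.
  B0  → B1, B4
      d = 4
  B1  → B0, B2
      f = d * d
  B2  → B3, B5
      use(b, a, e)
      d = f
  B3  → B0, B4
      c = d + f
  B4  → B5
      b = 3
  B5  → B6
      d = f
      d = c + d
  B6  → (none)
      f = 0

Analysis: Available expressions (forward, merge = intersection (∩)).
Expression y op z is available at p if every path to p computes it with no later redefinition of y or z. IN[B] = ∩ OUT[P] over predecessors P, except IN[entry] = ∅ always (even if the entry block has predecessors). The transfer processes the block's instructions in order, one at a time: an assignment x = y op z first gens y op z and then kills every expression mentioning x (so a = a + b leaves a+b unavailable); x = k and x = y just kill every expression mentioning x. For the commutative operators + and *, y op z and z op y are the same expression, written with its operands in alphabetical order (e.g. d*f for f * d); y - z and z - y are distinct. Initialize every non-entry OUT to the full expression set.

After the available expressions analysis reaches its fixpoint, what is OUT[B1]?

Fixpoint table:
  B0:  IN={}  OUT={}
  B1:  IN={}  OUT={d*d}
  B2:  IN={d*d}  OUT={}
  B3:  IN={}  OUT={d+f}
  B4:  IN={}  OUT={}
  B5:  IN={}  OUT={}
  B6:  IN={}  OUT={}

Merge at B1: IN[B1] = OUT[B0] = {}
Applying B1's transfer function to that IN value gives OUT[B1] (row B1 above).

Answer: {d*d}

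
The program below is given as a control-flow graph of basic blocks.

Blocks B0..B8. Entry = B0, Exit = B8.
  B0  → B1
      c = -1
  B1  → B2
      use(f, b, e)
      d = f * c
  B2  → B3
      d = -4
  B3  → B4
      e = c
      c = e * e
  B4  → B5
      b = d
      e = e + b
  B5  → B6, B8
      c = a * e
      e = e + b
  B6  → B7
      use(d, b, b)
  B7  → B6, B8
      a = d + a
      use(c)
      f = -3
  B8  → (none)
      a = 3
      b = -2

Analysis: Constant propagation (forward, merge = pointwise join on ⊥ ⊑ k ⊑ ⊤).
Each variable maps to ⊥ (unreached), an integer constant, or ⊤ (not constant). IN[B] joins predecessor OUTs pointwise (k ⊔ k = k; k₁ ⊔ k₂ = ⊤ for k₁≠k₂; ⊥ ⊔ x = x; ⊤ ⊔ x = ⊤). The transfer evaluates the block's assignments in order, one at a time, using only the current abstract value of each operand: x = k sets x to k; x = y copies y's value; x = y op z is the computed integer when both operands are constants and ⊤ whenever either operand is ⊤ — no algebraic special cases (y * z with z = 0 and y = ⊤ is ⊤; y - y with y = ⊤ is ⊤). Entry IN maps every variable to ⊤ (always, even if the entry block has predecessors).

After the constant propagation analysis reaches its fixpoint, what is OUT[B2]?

Per-block solution:
  B0: | IN=(all ⊤) | OUT={c:-1; rest ⊤}
  B1: | IN={c:-1; rest ⊤} | OUT={c:-1; rest ⊤}
  B2: | IN={c:-1; rest ⊤} | OUT={c:-1, d:-4; rest ⊤}
  B3: | IN={c:-1, d:-4; rest ⊤} | OUT={c:1, d:-4, e:-1; rest ⊤}
  B4: | IN={c:1, d:-4, e:-1; rest ⊤} | OUT={b:-4, c:1, d:-4, e:-5; rest ⊤}
  B5: | IN={b:-4, c:1, d:-4, e:-5; rest ⊤} | OUT={b:-4, d:-4, e:-9; rest ⊤}
  B6: | IN={b:-4, d:-4, e:-9; rest ⊤} | OUT={b:-4, d:-4, e:-9; rest ⊤}
  B7: | IN={b:-4, d:-4, e:-9; rest ⊤} | OUT={b:-4, d:-4, e:-9, f:-3; rest ⊤}
  B8: | IN={b:-4, d:-4, e:-9; rest ⊤} | OUT={a:3, b:-2, d:-4, e:-9; rest ⊤}

Merge at B2: IN[B2] = OUT[B1] = {a: ⊤, b: ⊤, c: -1, d: ⊤, e: ⊤, f: ⊤}
Applying B2's transfer function to that IN value gives OUT[B2] (row B2 above).

Answer: {a: ⊤, b: ⊤, c: -1, d: -4, e: ⊤, f: ⊤}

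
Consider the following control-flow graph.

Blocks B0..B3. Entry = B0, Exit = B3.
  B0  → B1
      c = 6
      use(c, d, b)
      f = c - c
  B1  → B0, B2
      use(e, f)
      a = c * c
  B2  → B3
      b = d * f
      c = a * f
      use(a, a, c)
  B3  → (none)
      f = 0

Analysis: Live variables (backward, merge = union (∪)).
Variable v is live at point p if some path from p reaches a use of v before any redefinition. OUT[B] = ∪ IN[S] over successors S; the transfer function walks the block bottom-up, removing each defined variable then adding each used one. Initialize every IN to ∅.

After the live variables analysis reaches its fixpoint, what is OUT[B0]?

Converged values:
  B0: | IN={b, d, e} | OUT={b, c, d, e, f}
  B1: | IN={b, c, d, e, f} | OUT={a, b, d, e, f}
  B2: | IN={a, d, f} | OUT={}
  B3: | IN={} | OUT={}

Merge at B0: OUT[B0] = IN[B1] = {b, c, d, e, f}

Answer: {b, c, d, e, f}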